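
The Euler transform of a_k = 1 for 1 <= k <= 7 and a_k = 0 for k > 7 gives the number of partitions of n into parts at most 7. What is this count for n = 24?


Partitions of 24 into parts at most 7:
Using generating function (1-x)^(-1)(1-x^2)^(-1)...(1-x^7)^(-1),
the coefficient of x^24 = 733

733


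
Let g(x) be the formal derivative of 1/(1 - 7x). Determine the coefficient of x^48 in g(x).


Differentiate termwise: d/dx sum_{k>=0} 7^k x^k = sum_{k>=1} k 7^k x^(k-1) = sum_{j>=0} (j+1) 7^(j+1) x^j.
Equivalently, d/dx [1/(1 - 7x)] = 7/(1 - 7x)^2.
For j = 48: 49 * 7^49 = 49 * 256923577521058878088611477224235621321607 = 12589255298531885026341962383987545444758743.

12589255298531885026341962383987545444758743


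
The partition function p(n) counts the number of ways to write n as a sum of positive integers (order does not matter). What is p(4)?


Using the generating function prod_{k>=1} 1/(1-x^k), we compute p(4).
By dynamic programming over parts 1 through 4:
p(4) = 5

5


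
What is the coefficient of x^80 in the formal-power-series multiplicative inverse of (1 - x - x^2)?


Let the inverse be f(x) = sum_{k>=0} a_k x^k. From f(x) * (1 - x - x^2) = 1 and matching coefficients:
 x^0: a_0 = 1.
 x^1: a_1 - a_0 = 0, so a_1 = 1.
 x^k (k >= 2): a_k - a_{k-1} - a_{k-2} = 0, i.e. a_k = a_{k-1} + a_{k-2}.
This is the Fibonacci-type recurrence shifted so that a_0 = a_1 = 1.
Iterating: a_0=1, a_1=1, a_2=2, a_3=3, a_4=5, a_5=8, a_6=13, a_7=21, a_8=34, a_9=55, ...
a_80 = 37889062373143906.

37889062373143906


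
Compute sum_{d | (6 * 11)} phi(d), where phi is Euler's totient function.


First, 6 * 11 = 66. One classical identity is sum_{d | n} phi(d) = n (each k in [1, n] has a unique gcd with n, and among the k's with gcd(k, n) = n/d there are phi(d) of them). So the sum equals 66. We also verify directly:
Divisors of 66: 1, 2, 3, 6, 11, 22, 33, 66.
phi values: 1, 1, 2, 2, 10, 10, 20, 20.
Sum = 66.

66


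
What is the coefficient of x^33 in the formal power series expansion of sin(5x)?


The Maclaurin series is sin(t) = sum_{k>=0} (-1)^k t^(2k+1) / (2k+1)!, so substituting t = 5x, only odd powers of x are nonzero, with coefficient of x^(2k+1) equal to (-1)^k 5^(2k+1) / (2k+1)!.
Write 33 = 2*16 + 1, giving the coefficient (-1)^16 * 5^33 / 33! = 116415321826934814453125/8683317618811886495518194401280000000 = 1490116119384765625/111146465520792147142632888336384.

1490116119384765625/111146465520792147142632888336384


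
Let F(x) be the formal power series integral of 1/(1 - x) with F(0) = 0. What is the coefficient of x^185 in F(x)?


1/(1 - x) = sum_{k>=0} x^k. Integrating termwise and using F(0) = 0 gives
F(x) = sum_{k>=0} x^(k+1) / (k+1) = sum_{m>=1} x^m / m = -ln(1 - x).
So the coefficient of x^185 is 1/185 = 1/185.

1/185


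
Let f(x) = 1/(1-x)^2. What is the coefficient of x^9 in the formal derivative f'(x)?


Differentiate: d/dx [ 1/(1-x)^r ] = r / (1-x)^(r+1).
Here r = 2, so f'(x) = 2 / (1-x)^3.
The expansion of 1/(1-x)^(r+1) has coefficient of x^n equal to C(n+r, r).
So the coefficient of x^9 in f'(x) is
2 * C(11, 2) = 2 * 55 = 110

110


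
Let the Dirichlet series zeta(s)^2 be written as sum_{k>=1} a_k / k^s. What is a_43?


The Dirichlet convolution of the constant function 1 with itself gives (1 * 1)(k) = sum_{d | k} 1 = d(k), the number of positive divisors of k.
Since zeta(s) = sum_{k>=1} 1/k^s, we have zeta(s)^2 = sum_{k>=1} d(k)/k^s, so a_k = d(k).
For k = 43: the divisors are 1, 43.
Count = 2.

2


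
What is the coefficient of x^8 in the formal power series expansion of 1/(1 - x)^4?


The negative binomial / multiset identity is
1/(1 - x)^r = sum_{k>=0} C(k + r - 1, r - 1) x^k.
Here r = 4 and k = 8, so the coefficient is
C(8 + 3, 3) = C(11, 3)
= 165

165


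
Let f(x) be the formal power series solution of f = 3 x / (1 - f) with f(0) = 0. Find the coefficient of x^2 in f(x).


Apply Lagrange inversion: f = 3 x * phi(f) with phi(t) = 1/(1 - t), so
[x^n] f = 3^n * (1/n) [t^(n-1)] phi(t)^n = 3^n * (1/n) [t^(n-1)] (1 - t)^(-n) = 3^n * (1/n) C(2n - 2, n - 1) = 3^n * C_{n-1}.
For n = 2: C_1 = C(2, 1) / 2 = 2/2 = 1.
With the 3^2 = 9 factor, the coefficient is 9 * 1 = 9.

9


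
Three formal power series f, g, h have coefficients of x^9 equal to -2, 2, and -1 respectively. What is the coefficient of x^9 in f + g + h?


Series addition is componentwise:
-2 + 2 + -1
= -1

-1


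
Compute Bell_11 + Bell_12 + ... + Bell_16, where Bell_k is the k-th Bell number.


Recall Bell_k counts set partitions of a k-set (with Bell_0 = 1 by convention).
Bell_11 through Bell_16: 678570, 4213597, 27644437, 190899322, 1382958545, 10480142147
Sum = 678570 + 4213597 + 27644437 + 190899322 + 1382958545 + 10480142147 = 12086536618.

12086536618


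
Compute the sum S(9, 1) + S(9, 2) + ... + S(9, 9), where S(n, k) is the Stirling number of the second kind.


By definition, S(n, k) counts partitions of an n-set into exactly k nonempty blocks.
Computing row n = 9 for k = 1..9:
S(9, k): 1, 255, 3025, 7770, 6951, 2646, 462, 36, 1
Sum = 21147. (This equals Bell_9 since the sum runs over all k.)

21147


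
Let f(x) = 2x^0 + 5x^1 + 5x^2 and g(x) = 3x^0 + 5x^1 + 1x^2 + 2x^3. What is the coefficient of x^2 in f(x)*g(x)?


Cauchy product at x^2:
2*1 + 5*5 + 5*3
= 42

42


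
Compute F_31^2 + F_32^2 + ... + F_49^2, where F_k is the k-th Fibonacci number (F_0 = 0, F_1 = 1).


There is a standard identity sum_{k=0}^{N} F_k^2 = F_N * F_{N+1} (proved inductively from the telescoping relation F_k^2 = F_k F_{k+1} - F_{k-1} F_k). Then
sum_{k=31}^{49} F_k^2 = F_49 F_50 - F_30 F_31.
Computing: F_49 = 7778742049, F_50 = 12586269025, F_30 = 832040, F_31 = 1346269.
Sum = 7778742049 * 12586269025 - 832040 * 1346269 = 97905338984644073465.

97905338984644073465


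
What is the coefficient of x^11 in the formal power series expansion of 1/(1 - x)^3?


The expansion 1/(1 - x)^r = sum_{k>=0} C(k + r - 1, r - 1) x^k follows from the multiset / negative-binomial theorem (or from repeated differentiation of the geometric series).
For r = 3 and k = 11:
C(13, 2) = 6227020800 / (2 * 39916800) = 78.

78


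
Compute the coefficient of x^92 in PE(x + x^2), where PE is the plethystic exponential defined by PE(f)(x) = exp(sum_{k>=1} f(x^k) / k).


With f(x) = x + x^2, the exponent is sum_{k>=1} (x^k + x^(2k)) / k = -ln(1 - x) - ln(1 - x^2). Exponentiating:
PE(x + x^2) = 1 / ((1 - x)(1 - x^2)).
This is the generating function for partitions of n into parts of size 1 or 2. The number of 2's can be any j in 0..46, and the rest are 1's, so
[x^92] = floor(92/2) + 1 = 47.

47


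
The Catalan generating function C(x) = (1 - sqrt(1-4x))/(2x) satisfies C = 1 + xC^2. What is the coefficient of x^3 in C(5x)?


Substituting x -> 5x scales the n-th coefficient by 5^n, so [x^3] C(5x) = 5^3 * C_3.
C_3 = C(2*3, 3)/(4) = 20/4 = 5.
So 5^3 * 5 = 125 * 5 = 625.

625


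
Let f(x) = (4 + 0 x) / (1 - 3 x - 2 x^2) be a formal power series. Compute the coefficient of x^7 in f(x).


Write f(x) = sum_{k>=0} a_k x^k. Multiplying both sides by 1 - 3 x - 2 x^2 gives
(1 - 3 x - 2 x^2) sum_{k>=0} a_k x^k = 4 + 0 x.
Matching coefficients:
 x^0: a_0 = 4
 x^1: a_1 - 3 a_0 = 0  =>  a_1 = 3*4 + 0 = 12
 x^k (k >= 2): a_k = 3 a_{k-1} + 2 a_{k-2}.
Iterating: a_2 = 44, a_3 = 156, a_4 = 556, a_5 = 1980, a_6 = 7052, a_7 = 25116.
So the coefficient of x^7 is 25116.

25116


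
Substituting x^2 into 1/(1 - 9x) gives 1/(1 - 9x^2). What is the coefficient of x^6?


The coefficient of x^(2m) in 1/(1 - 9x^2) is 9^m.
With n = 6 = 2*3, the coefficient is 9^3 = 729.

729


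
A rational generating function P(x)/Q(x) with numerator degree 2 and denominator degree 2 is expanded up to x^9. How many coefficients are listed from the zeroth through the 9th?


Expanding up to x^9 gives the coefficients for x^0, x^1, ..., x^9.
That is 9 + 1 = 10 coefficients in total.

10


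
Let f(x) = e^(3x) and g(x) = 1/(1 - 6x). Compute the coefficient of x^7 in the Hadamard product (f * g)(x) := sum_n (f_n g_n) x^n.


Expanding: f_k = 3^k/k! (from e^(3x)) and g_k = 6^k (from 1/(1 - 6x)). So the Hadamard coefficient (f * g)_k = 3^k 6^k / k! = (18)^k / k!.
For k = 7: 18^7/7! = 612220032/5040 = 4251528/35.

4251528/35


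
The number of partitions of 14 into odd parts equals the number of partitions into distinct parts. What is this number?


Computing partitions of 14 into odd parts (1, 3, 5, ...):
Using the generating function prod_{k>=0} 1/(1-x^(2k+1)),
the count is 22

22


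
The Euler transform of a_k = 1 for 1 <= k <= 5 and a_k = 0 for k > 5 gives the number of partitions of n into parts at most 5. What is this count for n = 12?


Partitions of 12 into parts at most 5:
Using generating function (1-x)^(-1)(1-x^2)^(-1)...(1-x^5)^(-1),
the coefficient of x^12 = 47

47


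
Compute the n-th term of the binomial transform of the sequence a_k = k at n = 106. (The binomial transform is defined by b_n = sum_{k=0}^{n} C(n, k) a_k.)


With a_k = k, b_n = sum_{k=0}^{n} C(n, k) k. Using k * C(n, k) = n * C(n-1, k-1) gives b_n = n * sum_{k>=1} C(n-1, k-1) = n * 2^(n-1).
For n = 106: 106 * 2^105 = 106 * 40564819207303340847894502572032 = 4299870835974154129876817272635392.

4299870835974154129876817272635392


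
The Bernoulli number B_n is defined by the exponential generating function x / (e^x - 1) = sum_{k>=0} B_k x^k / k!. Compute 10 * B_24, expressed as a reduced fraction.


Bernoulli numbers can also be computed recursively via B_0 = 1 and sum_{j=0}^{m} C(m+1, j) B_j = 0 for m >= 1. Odd-index Bernoulli numbers vanish for k >= 3.
Computing B_24 = -236364091/2730, so 10 * B_24 = 10 * -236364091/2730 = -236364091/273.

-236364091/273


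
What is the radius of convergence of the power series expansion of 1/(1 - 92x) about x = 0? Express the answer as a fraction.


Expanding 1/(1 - 92x) = sum_{k>=0} 92^k x^k, the series converges when |92x| < 1, i.e., |x| < 1/92.
So the radius of convergence is 1/92 = 1/92.

1/92


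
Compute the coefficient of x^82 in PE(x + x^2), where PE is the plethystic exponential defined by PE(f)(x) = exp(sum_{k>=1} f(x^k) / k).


With f(x) = x + x^2, the exponent is sum_{k>=1} (x^k + x^(2k)) / k = -ln(1 - x) - ln(1 - x^2). Exponentiating:
PE(x + x^2) = 1 / ((1 - x)(1 - x^2)).
This is the generating function for partitions of n into parts of size 1 or 2. The number of 2's can be any j in 0..41, and the rest are 1's, so
[x^82] = floor(82/2) + 1 = 42.

42


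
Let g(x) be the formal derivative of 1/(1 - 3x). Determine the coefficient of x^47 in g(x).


Differentiate termwise: d/dx sum_{k>=0} 3^k x^k = sum_{k>=1} k 3^k x^(k-1) = sum_{j>=0} (j+1) 3^(j+1) x^j.
Equivalently, d/dx [1/(1 - 3x)] = 3/(1 - 3x)^2.
For j = 47: 48 * 3^48 = 48 * 79766443076872509863361 = 3828789267689880473441328.

3828789267689880473441328


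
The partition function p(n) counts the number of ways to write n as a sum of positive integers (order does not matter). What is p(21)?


Using the generating function prod_{k>=1} 1/(1-x^k), we compute p(21).
By dynamic programming over parts 1 through 21:
p(21) = 792

792


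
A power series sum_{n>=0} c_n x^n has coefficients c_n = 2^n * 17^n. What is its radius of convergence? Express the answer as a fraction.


By the root test (Cauchy-Hadamard), the radius is R = 1 / limsup_n |c_n|^(1/n).
Here |c_n|^(1/n) = (2^n * 17^n)^(1/n) = 2 * 17 = 34 for all n.
So R = 1/34 = 1/34.

1/34


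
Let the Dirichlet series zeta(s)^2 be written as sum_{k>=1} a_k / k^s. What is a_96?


The Dirichlet convolution of the constant function 1 with itself gives (1 * 1)(k) = sum_{d | k} 1 = d(k), the number of positive divisors of k.
Since zeta(s) = sum_{k>=1} 1/k^s, we have zeta(s)^2 = sum_{k>=1} d(k)/k^s, so a_k = d(k).
For k = 96: the divisors are 1, 2, 3, 4, 6, 8, 12, 16, 24, 32, 48, 96.
Count = 12.

12


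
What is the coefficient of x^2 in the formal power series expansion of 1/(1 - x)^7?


The expansion 1/(1 - x)^r = sum_{k>=0} C(k + r - 1, r - 1) x^k follows from the multiset / negative-binomial theorem (or from repeated differentiation of the geometric series).
For r = 7 and k = 2:
C(8, 6) = 40320 / (720 * 2) = 28.

28


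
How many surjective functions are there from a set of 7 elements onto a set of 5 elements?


By inclusion-exclusion on which target elements are missed, the number of surjections from an n-set onto a k-set is
surj(n, k) = sum_{j=0}^{k} (-1)^j C(k, j) (k - j)^n.
Equivalently surj(n, k) = k! * S(n, k), where S(n, k) is the Stirling number of the second kind.
For n = 7, k = 5:
S(7, 5) = 140, so
surj = 5! * 140 = 120 * 140 = 16800.

16800


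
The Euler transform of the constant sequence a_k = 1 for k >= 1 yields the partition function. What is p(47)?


The Euler transform converts the sequence a_k = 1 into the number of integer partitions.
Using the recurrence or dynamic programming:
p(47) = 124754

124754


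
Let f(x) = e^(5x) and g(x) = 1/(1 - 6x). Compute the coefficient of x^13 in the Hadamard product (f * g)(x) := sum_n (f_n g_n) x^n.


Expanding: f_k = 5^k/k! (from e^(5x)) and g_k = 6^k (from 1/(1 - 6x)). So the Hadamard coefficient (f * g)_k = 5^k 6^k / k! = (30)^k / k!.
For k = 13: 30^13/13! = 15943230000000000000/6227020800 = 2562890625000/1001.

2562890625000/1001


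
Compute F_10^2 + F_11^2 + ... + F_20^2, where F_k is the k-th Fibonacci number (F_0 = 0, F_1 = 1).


There is a standard identity sum_{k=0}^{N} F_k^2 = F_N * F_{N+1} (proved inductively from the telescoping relation F_k^2 = F_k F_{k+1} - F_{k-1} F_k). Then
sum_{k=10}^{20} F_k^2 = F_20 F_21 - F_9 F_10.
Computing: F_20 = 6765, F_21 = 10946, F_9 = 34, F_10 = 55.
Sum = 6765 * 10946 - 34 * 55 = 74047820.

74047820


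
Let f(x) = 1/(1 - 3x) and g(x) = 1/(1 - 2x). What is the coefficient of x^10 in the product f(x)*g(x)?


The coefficient of x^n in f*g is the Cauchy product: sum_{k=0}^{n} a^k * b^(n-k).
With a=3, b=2, n=10:
sum_{k=0}^{10} 3^k * 2^(10-k)
= 175099

175099


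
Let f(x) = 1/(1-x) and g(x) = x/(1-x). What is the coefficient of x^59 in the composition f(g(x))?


First simplify the composition: f(g(x)) = 1/(1 - x/(1-x)) = (1-x)/((1-x) - x) = (1-x)/(1-2x).
Now extract the coefficient. Write (1-x)/(1-2x) = 1/(1-2x) - x/(1-2x).
The coefficient of x^n in 1/(1-2x) is 2^n, and in x/(1-2x) is 2^(n-1) (for n >= 1).
So the coefficient of x^59 is 2^59 - 2^58 = 576460752303423488 - 288230376151711744 = 288230376151711744.

288230376151711744


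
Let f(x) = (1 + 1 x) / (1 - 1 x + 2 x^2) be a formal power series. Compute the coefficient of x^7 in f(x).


Write f(x) = sum_{k>=0} a_k x^k. Multiplying both sides by 1 - 1 x + 2 x^2 gives
(1 - 1 x + 2 x^2) sum_{k>=0} a_k x^k = 1 + 1 x.
Matching coefficients:
 x^0: a_0 = 1
 x^1: a_1 - 1 a_0 = 1  =>  a_1 = 1*1 + 1 = 2
 x^k (k >= 2): a_k = 1 a_{k-1} - 2 a_{k-2}.
Iterating: a_2 = 0, a_3 = -4, a_4 = -4, a_5 = 4, a_6 = 12, a_7 = 4.
So the coefficient of x^7 is 4.

4


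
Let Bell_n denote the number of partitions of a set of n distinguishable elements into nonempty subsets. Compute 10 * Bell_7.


Bell_7 can be computed from the Bell triangle or from Dobinski's identity Bell_n = (1/e) * sum_{k>=0} k^n / k!.
Computing Bell_7 = 877.
Then 10 * 877 = 8770.

8770


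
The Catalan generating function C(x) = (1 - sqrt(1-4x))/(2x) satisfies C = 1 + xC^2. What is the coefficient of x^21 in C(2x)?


Substituting x -> 2x scales the n-th coefficient by 2^n, so [x^21] C(2x) = 2^21 * C_21.
C_21 = C(2*21, 21)/(22) = 538257874440/22 = 24466267020.
So 2^21 * 24466267020 = 2097152 * 24466267020 = 51309480813527040.

51309480813527040


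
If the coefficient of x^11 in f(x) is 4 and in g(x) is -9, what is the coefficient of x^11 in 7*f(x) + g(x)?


Scalar multiplication scales coefficients: 7 * 4 = 28.
Then add the g coefficient: 28 + -9
= 19

19


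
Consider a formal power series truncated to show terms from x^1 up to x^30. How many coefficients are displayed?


From x^1 to x^30 inclusive, the count is 30 - 1 + 1 = 30.

30


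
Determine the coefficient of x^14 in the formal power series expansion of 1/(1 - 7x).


The geometric series identity gives 1/(1 - c x) = sum_{k>=0} c^k x^k, so the coefficient of x^k is c^k.
Here c = 7 and k = 14.
Computing: 7^14 = 678223072849

678223072849


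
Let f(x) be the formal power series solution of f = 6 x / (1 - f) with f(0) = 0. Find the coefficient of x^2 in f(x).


Apply Lagrange inversion: f = 6 x * phi(f) with phi(t) = 1/(1 - t), so
[x^n] f = 6^n * (1/n) [t^(n-1)] phi(t)^n = 6^n * (1/n) [t^(n-1)] (1 - t)^(-n) = 6^n * (1/n) C(2n - 2, n - 1) = 6^n * C_{n-1}.
For n = 2: C_1 = C(2, 1) / 2 = 2/2 = 1.
With the 6^2 = 36 factor, the coefficient is 36 * 1 = 36.

36


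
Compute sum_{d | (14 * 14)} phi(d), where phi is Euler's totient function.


First, 14 * 14 = 196. One classical identity is sum_{d | n} phi(d) = n (each k in [1, n] has a unique gcd with n, and among the k's with gcd(k, n) = n/d there are phi(d) of them). So the sum equals 196. We also verify directly:
Divisors of 196: 1, 2, 4, 7, 14, 28, 49, 98, 196.
phi values: 1, 1, 2, 6, 6, 12, 42, 42, 84.
Sum = 196.

196


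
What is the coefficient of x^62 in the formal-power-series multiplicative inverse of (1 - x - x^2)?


Let the inverse be f(x) = sum_{k>=0} a_k x^k. From f(x) * (1 - x - x^2) = 1 and matching coefficients:
 x^0: a_0 = 1.
 x^1: a_1 - a_0 = 0, so a_1 = 1.
 x^k (k >= 2): a_k - a_{k-1} - a_{k-2} = 0, i.e. a_k = a_{k-1} + a_{k-2}.
This is the Fibonacci-type recurrence shifted so that a_0 = a_1 = 1.
Iterating: a_0=1, a_1=1, a_2=2, a_3=3, a_4=5, a_5=8, a_6=13, a_7=21, a_8=34, a_9=55, ...
a_62 = 6557470319842.

6557470319842


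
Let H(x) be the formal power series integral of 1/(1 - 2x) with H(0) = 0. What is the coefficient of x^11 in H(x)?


1/(1 - 2x) = sum_{k>=0} 2^k x^k. Integrating termwise with H(0) = 0:
H(x) = sum_{k>=0} 2^k x^(k+1) / (k+1) = sum_{m>=1} 2^(m-1) x^m / m.
For m = 11: 2^10/11 = 1024/11 = 1024/11.

1024/11


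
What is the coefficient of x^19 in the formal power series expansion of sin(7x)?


The Maclaurin series is sin(t) = sum_{k>=0} (-1)^k t^(2k+1) / (2k+1)!, so substituting t = 7x, only odd powers of x are nonzero, with coefficient of x^(2k+1) equal to (-1)^k 7^(2k+1) / (2k+1)!.
Write 19 = 2*9 + 1, giving the coefficient (-1)^9 * 7^19 / 19! = -11398895185373143/121645100408832000 = -232630513987207/2482553069568000.

-232630513987207/2482553069568000


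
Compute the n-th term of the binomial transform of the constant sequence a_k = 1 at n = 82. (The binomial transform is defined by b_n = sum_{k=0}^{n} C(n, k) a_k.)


With a_k = 1 for all k, b_n = sum_{k=0}^{n} C(n, k) = 2^n by the binomial theorem.
For n = 82: 2^82 = 4835703278458516698824704.

4835703278458516698824704


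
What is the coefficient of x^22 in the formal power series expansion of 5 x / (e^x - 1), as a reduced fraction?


The exponential generating function for Bernoulli numbers is
x / (e^x - 1) = sum_{k>=0} B_k x^k / k!.
So the coefficient of x^22 in 5 x / (e^x - 1) is 5 B_22 / 22!.
Computing: B_22 = 854513/138, 22! = 1124000727777607680000, giving
5 * 854513/138 / 1124000727777607680000 = 77683/2820220007878361088000.

77683/2820220007878361088000


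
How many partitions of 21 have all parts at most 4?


Using the generating function (1-x)^(-1)(1-x^2)^(-1)...(1-x^4)^(-1),
the coefficient of x^21 counts these restricted partitions.
Result = 120

120


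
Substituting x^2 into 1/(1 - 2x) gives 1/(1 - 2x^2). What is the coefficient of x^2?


The coefficient of x^(2m) in 1/(1 - 2x^2) is 2^m.
With n = 2 = 2*1, the coefficient is 2^1 = 2.

2


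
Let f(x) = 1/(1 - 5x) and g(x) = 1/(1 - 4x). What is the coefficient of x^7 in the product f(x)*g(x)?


The coefficient of x^n in f*g is the Cauchy product: sum_{k=0}^{n} a^k * b^(n-k).
With a=5, b=4, n=7:
sum_{k=0}^{7} 5^k * 4^(7-k)
= 325089

325089


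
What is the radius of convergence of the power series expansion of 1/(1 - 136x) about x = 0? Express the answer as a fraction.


Expanding 1/(1 - 136x) = sum_{k>=0} 136^k x^k, the series converges when |136x| < 1, i.e., |x| < 1/136.
So the radius of convergence is 1/136 = 1/136.

1/136


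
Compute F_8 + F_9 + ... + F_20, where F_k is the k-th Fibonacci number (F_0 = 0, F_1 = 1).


Use the identity sum_{k=0}^{N} F_k = F_{N+2} - 1 (which follows from F_{k+2} - F_{k+1} = F_k). Then
sum_{k=8}^{20} F_k = (F_{22} - 1) - (F_{9} - 1) = F_{22} - F_{9}.
Computing: F_{22} = 17711, F_{9} = 34, so
Sum = 17711 - 34 = 17677.

17677


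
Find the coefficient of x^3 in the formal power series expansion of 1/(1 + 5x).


Write 1/(1 + c x) = 1/(1 - (-c) x) and apply the geometric-series identity
1/(1 - y) = sum_{k>=0} y^k to get 1/(1 + c x) = sum_{k>=0} (-c)^k x^k.
So the coefficient of x^k is (-c)^k = (-1)^k * c^k.
Here c = 5 and k = 3:
(-5)^3 = -1 * 125 = -125

-125


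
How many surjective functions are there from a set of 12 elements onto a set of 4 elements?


By inclusion-exclusion on which target elements are missed, the number of surjections from an n-set onto a k-set is
surj(n, k) = sum_{j=0}^{k} (-1)^j C(k, j) (k - j)^n.
Equivalently surj(n, k) = k! * S(n, k), where S(n, k) is the Stirling number of the second kind.
For n = 12, k = 4:
S(12, 4) = 611501, so
surj = 4! * 611501 = 24 * 611501 = 14676024.

14676024


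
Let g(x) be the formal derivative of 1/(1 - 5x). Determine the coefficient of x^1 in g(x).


Differentiate termwise: d/dx sum_{k>=0} 5^k x^k = sum_{k>=1} k 5^k x^(k-1) = sum_{j>=0} (j+1) 5^(j+1) x^j.
Equivalently, d/dx [1/(1 - 5x)] = 5/(1 - 5x)^2.
For j = 1: 2 * 5^2 = 2 * 25 = 50.

50


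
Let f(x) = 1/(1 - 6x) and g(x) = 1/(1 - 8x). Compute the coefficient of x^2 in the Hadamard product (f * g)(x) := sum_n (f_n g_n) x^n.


f has coefficients f_k = 6^k and g has coefficients g_k = 8^k, so the Hadamard product has coefficient (f*g)_k = 6^k * 8^k = 48^k.
For k = 2: 48^2 = 2304.

2304


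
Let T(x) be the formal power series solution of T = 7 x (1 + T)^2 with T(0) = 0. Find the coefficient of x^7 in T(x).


Apply the Lagrange inversion formula: if T = 7 x * phi(T) with phi(t) = (1 + t)^2, then [x^n] T = 7^n * (1/n) [t^(n-1)] phi(t)^n = 7^n * (1/n) [t^(n-1)] (1 + t)^(2n) = 7^n * (1/n) C(2n, n-1).
Using the identity C(2n, n-1) = C(2n, n) * n / (n+1), the unscaled factor equals C(2n, n) / (n+1) = C_n, the n-th Catalan number.
For n = 7: C_7 = C(14, 7) / 8 = 3432/8 = 429.
With the 7^7 = 823543 factor, the coefficient is 823543 * 429 = 353299947.

353299947


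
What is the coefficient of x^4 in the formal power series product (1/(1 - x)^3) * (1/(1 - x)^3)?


Combine the factors: (1/(1 - x)^3) * (1/(1 - x)^3) = 1/(1 - x)^6.
Then use 1/(1 - x)^r = sum_{k>=0} C(k + r - 1, r - 1) x^k with r = 6 and k = 4:
C(9, 5) = 126.

126


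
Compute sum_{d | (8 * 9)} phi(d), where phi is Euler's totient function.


First, 8 * 9 = 72. One classical identity is sum_{d | n} phi(d) = n (each k in [1, n] has a unique gcd with n, and among the k's with gcd(k, n) = n/d there are phi(d) of them). So the sum equals 72. We also verify directly:
Divisors of 72: 1, 2, 3, 4, 6, 8, 9, 12, 18, 24, 36, 72.
phi values: 1, 1, 2, 2, 2, 4, 6, 4, 6, 8, 12, 24.
Sum = 72.

72


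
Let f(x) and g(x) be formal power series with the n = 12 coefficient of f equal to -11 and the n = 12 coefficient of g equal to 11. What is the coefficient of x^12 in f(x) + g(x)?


Addition of formal power series is termwise.
The coefficient of x^12 in f + g = -11 + 11
= 0

0


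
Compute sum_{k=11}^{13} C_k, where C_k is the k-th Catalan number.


C_11 through C_13: 58786, 208012, 742900
Sum = 58786 + 208012 + 742900
= 1009698

1009698


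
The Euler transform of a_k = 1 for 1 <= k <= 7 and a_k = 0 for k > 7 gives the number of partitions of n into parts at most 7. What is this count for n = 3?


Partitions of 3 into parts at most 7:
Using generating function (1-x)^(-1)(1-x^2)^(-1)...(1-x^7)^(-1),
the coefficient of x^3 = 3

3


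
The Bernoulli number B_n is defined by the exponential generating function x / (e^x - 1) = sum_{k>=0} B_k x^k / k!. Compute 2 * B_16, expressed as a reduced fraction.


Bernoulli numbers can also be computed recursively via B_0 = 1 and sum_{j=0}^{m} C(m+1, j) B_j = 0 for m >= 1. Odd-index Bernoulli numbers vanish for k >= 3.
Computing B_16 = -3617/510, so 2 * B_16 = 2 * -3617/510 = -3617/255.

-3617/255


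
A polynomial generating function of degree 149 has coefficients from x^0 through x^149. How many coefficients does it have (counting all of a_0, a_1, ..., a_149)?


A polynomial of degree 149 takes the form a_0 + a_1 x + ... + a_149 x^149.
The number of coefficients is 149 + 1 = 150.

150


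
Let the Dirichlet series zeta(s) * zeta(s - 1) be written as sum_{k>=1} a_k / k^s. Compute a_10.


Convolution gives a_k = sum_{d | k} d * 1 = sum_{d | k} d = sigma(k), the sum of positive divisors of k.
For k = 10, the divisors are 1, 2, 5, 10, so
sigma(10) = 1 + 2 + 5 + 10 = 18.

18


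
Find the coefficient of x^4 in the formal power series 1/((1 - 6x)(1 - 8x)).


By partial fractions or Cauchy convolution:
The coefficient equals sum_{k=0}^{4} 6^k * 8^(4-k).
= 12496

12496


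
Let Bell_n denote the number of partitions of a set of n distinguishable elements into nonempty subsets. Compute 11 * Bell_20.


Bell_20 can be computed from the Bell triangle or from Dobinski's identity Bell_n = (1/e) * sum_{k>=0} k^n / k!.
Computing Bell_20 = 51724158235372.
Then 11 * 51724158235372 = 568965740589092.

568965740589092


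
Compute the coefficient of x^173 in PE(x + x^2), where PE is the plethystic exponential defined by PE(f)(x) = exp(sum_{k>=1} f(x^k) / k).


With f(x) = x + x^2, the exponent is sum_{k>=1} (x^k + x^(2k)) / k = -ln(1 - x) - ln(1 - x^2). Exponentiating:
PE(x + x^2) = 1 / ((1 - x)(1 - x^2)).
This is the generating function for partitions of n into parts of size 1 or 2. The number of 2's can be any j in 0..86, and the rest are 1's, so
[x^173] = floor(173/2) + 1 = 87.

87


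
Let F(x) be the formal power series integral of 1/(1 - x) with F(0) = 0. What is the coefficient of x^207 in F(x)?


1/(1 - x) = sum_{k>=0} x^k. Integrating termwise and using F(0) = 0 gives
F(x) = sum_{k>=0} x^(k+1) / (k+1) = sum_{m>=1} x^m / m = -ln(1 - x).
So the coefficient of x^207 is 1/207 = 1/207.

1/207


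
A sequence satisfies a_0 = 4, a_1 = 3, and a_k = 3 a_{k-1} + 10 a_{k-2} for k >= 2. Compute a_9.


The characteristic equation is t^2 - 3 t - 10 = 0, with roots r_1 = 5 and r_2 = -2 (so c_1 = r_1 + r_2, c_2 = -r_1 r_2 as required).
One can use the closed form a_n = A r_1^n + B r_2^n, but direct iteration is more reliable:
a_0 = 4, a_1 = 3, a_2 = 49, a_3 = 177, a_4 = 1021, a_5 = 4833, a_6 = 24709, a_7 = 122457, a_8 = 614461, a_9 = 3067953.
So a_9 = 3067953.

3067953


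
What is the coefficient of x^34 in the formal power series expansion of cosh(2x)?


The Maclaurin series is cosh(t) = sum_{m>=0} t^(2m) / (2m)!, so substituting t = 2x, only even powers of x are nonzero, with coefficient of x^(2m) equal to 2^(2m) / (2m)!.
For x^34 the coefficient is 2^34/34! = 17179869184/295232799039604140847618609643520000000 = 4/68739242628124575327993046875.

4/68739242628124575327993046875


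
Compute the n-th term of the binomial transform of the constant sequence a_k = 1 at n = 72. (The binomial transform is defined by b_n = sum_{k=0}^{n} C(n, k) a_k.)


With a_k = 1 for all k, b_n = sum_{k=0}^{n} C(n, k) = 2^n by the binomial theorem.
For n = 72: 2^72 = 4722366482869645213696.

4722366482869645213696


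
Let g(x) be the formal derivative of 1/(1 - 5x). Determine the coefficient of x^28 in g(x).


Differentiate termwise: d/dx sum_{k>=0} 5^k x^k = sum_{k>=1} k 5^k x^(k-1) = sum_{j>=0} (j+1) 5^(j+1) x^j.
Equivalently, d/dx [1/(1 - 5x)] = 5/(1 - 5x)^2.
For j = 28: 29 * 5^29 = 29 * 186264514923095703125 = 5401670932769775390625.

5401670932769775390625


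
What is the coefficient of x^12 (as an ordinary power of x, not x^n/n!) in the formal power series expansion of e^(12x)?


The exponential series is e^y = sum_{k>=0} y^k / k!. Substituting y = 12x gives
e^(12x) = sum_{k>=0} 12^k x^k / k!.
So the coefficient of x^n is a^n/n! with a = 12, n = 12:
12^12 / 12! = 8916100448256/479001600 = 35831808/1925

35831808/1925


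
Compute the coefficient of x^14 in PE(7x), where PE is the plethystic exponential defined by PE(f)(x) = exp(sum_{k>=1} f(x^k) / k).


With f(x) = 7x, the exponent is sum_{k>=1} 7 x^k / k = 7 * (-ln(1 - x)). Exponentiating:
PE(7x) = exp(-7 ln(1 - x)) = 1/(1 - x)^7.
By the negative binomial expansion, [x^n] 1/(1 - x)^7 = C(n + 6, 6).
For n = 14: C(20, 6) = 38760.

38760


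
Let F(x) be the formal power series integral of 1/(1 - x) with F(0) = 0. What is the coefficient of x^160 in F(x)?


1/(1 - x) = sum_{k>=0} x^k. Integrating termwise and using F(0) = 0 gives
F(x) = sum_{k>=0} x^(k+1) / (k+1) = sum_{m>=1} x^m / m = -ln(1 - x).
So the coefficient of x^160 is 1/160 = 1/160.

1/160


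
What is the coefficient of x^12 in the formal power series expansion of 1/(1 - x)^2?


The negative binomial / multiset identity is
1/(1 - x)^r = sum_{k>=0} C(k + r - 1, r - 1) x^k.
Here r = 2 and k = 12, so the coefficient is
C(12 + 1, 1) = C(13, 1)
= 13

13


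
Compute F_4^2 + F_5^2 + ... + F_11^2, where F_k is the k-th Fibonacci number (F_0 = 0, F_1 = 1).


There is a standard identity sum_{k=0}^{N} F_k^2 = F_N * F_{N+1} (proved inductively from the telescoping relation F_k^2 = F_k F_{k+1} - F_{k-1} F_k). Then
sum_{k=4}^{11} F_k^2 = F_11 F_12 - F_3 F_4.
Computing: F_11 = 89, F_12 = 144, F_3 = 2, F_4 = 3.
Sum = 89 * 144 - 2 * 3 = 12810.

12810


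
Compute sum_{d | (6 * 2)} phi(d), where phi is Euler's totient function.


First, 6 * 2 = 12. One classical identity is sum_{d | n} phi(d) = n (each k in [1, n] has a unique gcd with n, and among the k's with gcd(k, n) = n/d there are phi(d) of them). So the sum equals 12. We also verify directly:
Divisors of 12: 1, 2, 3, 4, 6, 12.
phi values: 1, 1, 2, 2, 2, 4.
Sum = 12.

12


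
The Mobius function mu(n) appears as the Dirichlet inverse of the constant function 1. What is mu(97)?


97 = 97 (all distinct primes).
mu(97) = (-1)^1 = -1

-1


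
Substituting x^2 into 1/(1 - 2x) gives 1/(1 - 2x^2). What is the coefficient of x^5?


Since 1/(1 - 2x^2) only has even powers of x,
the coefficient of x^5 (odd) is 0.

0


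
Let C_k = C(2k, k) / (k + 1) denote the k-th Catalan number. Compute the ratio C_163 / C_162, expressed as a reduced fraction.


Using C_k = (2k)! / (k! (k+1)!), the ratio C_{k+1}/C_k simplifies to
C_{k+1}/C_k = [(2k+2)! / ((k+1)! (k+2)!)] * [k! (k+1)! / (2k)!]
 = (2k+2)(2k+1) / ((k+1)(k+2)) = 2(2k+1) / (k+2).
For k = 162: 2(2*162 + 1) / (162 + 2) = 650/164 = 325/82.

325/82


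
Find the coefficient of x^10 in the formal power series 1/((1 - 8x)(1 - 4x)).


By partial fractions or Cauchy convolution:
The coefficient equals sum_{k=0}^{10} 8^k * 4^(10-k).
= 2146435072

2146435072


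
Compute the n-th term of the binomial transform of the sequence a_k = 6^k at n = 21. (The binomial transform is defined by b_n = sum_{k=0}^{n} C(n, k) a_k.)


With a_k = 6^k, b_n = sum_{k=0}^{n} C(n, k) 6^k = (1 + 6)^n by the binomial theorem.
For n = 21: (1 + 6)^21 = 7^21 = 558545864083284007.

558545864083284007


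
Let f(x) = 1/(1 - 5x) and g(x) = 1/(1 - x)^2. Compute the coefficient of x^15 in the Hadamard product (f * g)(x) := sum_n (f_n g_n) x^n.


f has coefficients f_k = 5^k. For g = 1/(1 - x)^2 the coefficient is g_k = C(k + 1, 1) = k + 1. The Hadamard coefficient is (f * g)_k = 5^k * (k + 1).
For k = 15: 5^15 * 16 = 30517578125 * 16 = 488281250000.

488281250000


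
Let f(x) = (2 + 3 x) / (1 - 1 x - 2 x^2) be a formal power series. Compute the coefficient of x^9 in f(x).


Write f(x) = sum_{k>=0} a_k x^k. Multiplying both sides by 1 - 1 x - 2 x^2 gives
(1 - 1 x - 2 x^2) sum_{k>=0} a_k x^k = 2 + 3 x.
Matching coefficients:
 x^0: a_0 = 2
 x^1: a_1 - 1 a_0 = 3  =>  a_1 = 1*2 + 3 = 5
 x^k (k >= 2): a_k = 1 a_{k-1} + 2 a_{k-2}.
Iterating: a_2 = 9, a_3 = 19, a_4 = 37, a_5 = 75, a_6 = 149, a_7 = 299, a_8 = 597, a_9 = 1195.
So the coefficient of x^9 is 1195.

1195


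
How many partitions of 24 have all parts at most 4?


Using the generating function (1-x)^(-1)(1-x^2)^(-1)...(1-x^4)^(-1),
the coefficient of x^24 counts these restricted partitions.
Result = 169

169


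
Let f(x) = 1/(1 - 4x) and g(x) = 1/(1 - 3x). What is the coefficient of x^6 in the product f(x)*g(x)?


The coefficient of x^n in f*g is the Cauchy product: sum_{k=0}^{n} a^k * b^(n-k).
With a=4, b=3, n=6:
sum_{k=0}^{6} 4^k * 3^(6-k)
= 14197

14197


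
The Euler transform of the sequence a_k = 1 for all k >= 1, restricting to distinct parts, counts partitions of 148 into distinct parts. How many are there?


Partitions of 148 into distinct parts can be computed via generating function.
Product (1+x)(1+x^2)(1+x^3)...
The coefficient of x^148 = 16893952

16893952


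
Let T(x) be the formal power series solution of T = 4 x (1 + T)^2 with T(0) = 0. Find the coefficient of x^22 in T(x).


Apply the Lagrange inversion formula: if T = 4 x * phi(T) with phi(t) = (1 + t)^2, then [x^n] T = 4^n * (1/n) [t^(n-1)] phi(t)^n = 4^n * (1/n) [t^(n-1)] (1 + t)^(2n) = 4^n * (1/n) C(2n, n-1).
Using the identity C(2n, n-1) = C(2n, n) * n / (n+1), the unscaled factor equals C(2n, n) / (n+1) = C_n, the n-th Catalan number.
For n = 22: C_22 = C(44, 22) / 23 = 2104098963720/23 = 91482563640.
With the 4^22 = 17592186044416 factor, the coefficient is 17592186044416 * 91482563640 = 1609378279375006586634240.

1609378279375006586634240


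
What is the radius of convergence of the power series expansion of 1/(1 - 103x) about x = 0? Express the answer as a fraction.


Expanding 1/(1 - 103x) = sum_{k>=0} 103^k x^k, the series converges when |103x| < 1, i.e., |x| < 1/103.
So the radius of convergence is 1/103 = 1/103.

1/103


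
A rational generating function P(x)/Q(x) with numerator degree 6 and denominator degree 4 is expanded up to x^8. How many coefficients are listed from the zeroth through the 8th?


Expanding up to x^8 gives the coefficients for x^0, x^1, ..., x^8.
That is 8 + 1 = 9 coefficients in total.

9


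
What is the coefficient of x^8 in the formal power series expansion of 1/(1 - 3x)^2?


The general identity 1/(1 - c x)^r = sum_{k>=0} c^k C(k + r - 1, r - 1) x^k follows by substituting y = c x into 1/(1 - y)^r = sum_{k>=0} C(k + r - 1, r - 1) y^k.
For c = 3, r = 2, k = 8:
3^8 * C(9, 1) = 6561 * 9 = 59049.

59049


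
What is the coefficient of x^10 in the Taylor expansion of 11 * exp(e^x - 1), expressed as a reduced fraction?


exp(e^x - 1) = sum_{k>=0} Bell_k x^k / k!, where Bell_k is the k-th Bell number.
So the coefficient of x^10 is 11 * Bell_10 / 10!.
Computing: Bell_10 = 115975 and 10! = 3628800, giving
11 * 115975/3628800 = 51029/145152.

51029/145152


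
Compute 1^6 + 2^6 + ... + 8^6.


This power sum has a closed form given by Faulhaber's formula
sum_{k=1}^{m} k^p = (1 / (p + 1)) * sum_{j=0}^{p} C(p + 1, j) B_j m^(p + 1 - j),
but for small m direct computation is fastest:
1 + 64 + 729 + 4096 + 15625 + 46656 + 117649 + 262144 = 446964.

446964


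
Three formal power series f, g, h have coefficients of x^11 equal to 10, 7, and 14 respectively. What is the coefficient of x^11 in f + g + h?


Series addition is componentwise:
10 + 7 + 14
= 31

31


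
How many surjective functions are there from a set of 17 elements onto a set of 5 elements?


By inclusion-exclusion on which target elements are missed, the number of surjections from an n-set onto a k-set is
surj(n, k) = sum_{j=0}^{k} (-1)^j C(k, j) (k - j)^n.
Equivalently surj(n, k) = k! * S(n, k), where S(n, k) is the Stirling number of the second kind.
For n = 17, k = 5:
S(17, 5) = 5652751651, so
surj = 5! * 5652751651 = 120 * 5652751651 = 678330198120.

678330198120


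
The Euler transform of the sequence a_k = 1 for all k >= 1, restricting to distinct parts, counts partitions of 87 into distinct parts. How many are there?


Partitions of 87 into distinct parts can be computed via generating function.
Product (1+x)(1+x^2)(1+x^3)...
The coefficient of x^87 = 145578

145578


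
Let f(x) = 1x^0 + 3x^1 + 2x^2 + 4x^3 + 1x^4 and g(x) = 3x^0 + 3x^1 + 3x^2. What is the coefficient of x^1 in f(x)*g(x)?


Cauchy product at x^1:
1*3 + 3*3
= 12

12


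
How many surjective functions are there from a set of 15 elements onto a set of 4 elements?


By inclusion-exclusion on which target elements are missed, the number of surjections from an n-set onto a k-set is
surj(n, k) = sum_{j=0}^{k} (-1)^j C(k, j) (k - j)^n.
Equivalently surj(n, k) = k! * S(n, k), where S(n, k) is the Stirling number of the second kind.
For n = 15, k = 4:
S(15, 4) = 42355950, so
surj = 4! * 42355950 = 24 * 42355950 = 1016542800.

1016542800


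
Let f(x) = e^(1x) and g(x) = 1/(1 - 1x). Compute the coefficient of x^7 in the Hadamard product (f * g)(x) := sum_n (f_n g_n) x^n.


Expanding: f_k = 1^k/k! (from e^(1x)) and g_k = 1^k (from 1/(1 - 1x)). So the Hadamard coefficient (f * g)_k = 1^k 1^k / k! = (1)^k / k!.
For k = 7: 1^7/7! = 1/5040 = 1/5040.

1/5040


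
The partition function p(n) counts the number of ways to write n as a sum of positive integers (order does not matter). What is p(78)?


Using the generating function prod_{k>=1} 1/(1-x^k), we compute p(78).
By dynamic programming over parts 1 through 78:
p(78) = 12132164

12132164


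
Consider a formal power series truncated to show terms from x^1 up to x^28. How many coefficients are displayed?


From x^1 to x^28 inclusive, the count is 28 - 1 + 1 = 28.

28


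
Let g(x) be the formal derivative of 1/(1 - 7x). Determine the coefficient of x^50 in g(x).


Differentiate termwise: d/dx sum_{k>=0} 7^k x^k = sum_{k>=1} k 7^k x^(k-1) = sum_{j>=0} (j+1) 7^(j+1) x^j.
Equivalently, d/dx [1/(1 - 7x)] = 7/(1 - 7x)^2.
For j = 50: 51 * 7^51 = 51 * 12589255298531885026341962383987545444758743 = 642052020225126136343440081583364817682695893.

642052020225126136343440081583364817682695893


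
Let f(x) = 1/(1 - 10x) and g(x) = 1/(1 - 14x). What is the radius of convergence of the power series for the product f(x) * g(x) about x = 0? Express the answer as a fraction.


The radius of 1/(1 - 10x) is 1/10 (nearest singularity at x = 1/10), and the radius of 1/(1 - 14x) is 1/14.
The product f(x)*g(x) = 1/((1 - 10x)(1 - 14x)) has singularities at both 1/10 and 1/14, so its radius of convergence is the distance to the nearest one:
min(1/10, 1/14) = 1/14.

1/14


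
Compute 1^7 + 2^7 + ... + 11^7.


This power sum has a closed form given by Faulhaber's formula
sum_{k=1}^{m} k^p = (1 / (p + 1)) * sum_{j=0}^{p} C(p + 1, j) B_j m^(p + 1 - j),
but for small m direct computation is fastest:
1 + 128 + 2187 + 16384 + 78125 + 279936 + 823543 + 2097152 + 4782969 + 10000000 + 19487171 = 37567596.

37567596


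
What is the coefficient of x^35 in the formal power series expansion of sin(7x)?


The Maclaurin series is sin(t) = sum_{k>=0} (-1)^k t^(2k+1) / (2k+1)!, so substituting t = 7x, only odd powers of x are nonzero, with coefficient of x^(2k+1) equal to (-1)^k 7^(2k+1) / (2k+1)!.
Write 35 = 2*17 + 1, giving the coefficient (-1)^17 * 7^35 / 35! = -378818692265664781682717625943/10333147966386144929666651337523200000000 = -22539340290692258087863249/614812159599342234168301977600000000.

-22539340290692258087863249/614812159599342234168301977600000000


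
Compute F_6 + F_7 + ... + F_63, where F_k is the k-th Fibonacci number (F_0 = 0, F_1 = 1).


Use the identity sum_{k=0}^{N} F_k = F_{N+2} - 1 (which follows from F_{k+2} - F_{k+1} = F_k). Then
sum_{k=6}^{63} F_k = (F_{65} - 1) - (F_{7} - 1) = F_{65} - F_{7}.
Computing: F_{65} = 17167680177565, F_{7} = 13, so
Sum = 17167680177565 - 13 = 17167680177552.

17167680177552


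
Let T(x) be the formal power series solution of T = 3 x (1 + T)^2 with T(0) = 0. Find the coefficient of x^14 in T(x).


Apply the Lagrange inversion formula: if T = 3 x * phi(T) with phi(t) = (1 + t)^2, then [x^n] T = 3^n * (1/n) [t^(n-1)] phi(t)^n = 3^n * (1/n) [t^(n-1)] (1 + t)^(2n) = 3^n * (1/n) C(2n, n-1).
Using the identity C(2n, n-1) = C(2n, n) * n / (n+1), the unscaled factor equals C(2n, n) / (n+1) = C_n, the n-th Catalan number.
For n = 14: C_14 = C(28, 14) / 15 = 40116600/15 = 2674440.
With the 3^14 = 4782969 factor, the coefficient is 4782969 * 2674440 = 12791763612360.

12791763612360
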